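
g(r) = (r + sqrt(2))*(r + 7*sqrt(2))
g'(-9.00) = -6.69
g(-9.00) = -6.82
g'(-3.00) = 5.31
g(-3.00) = -10.94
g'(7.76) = 26.83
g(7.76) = 162.01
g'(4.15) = 19.61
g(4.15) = 78.17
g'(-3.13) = 5.05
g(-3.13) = -11.62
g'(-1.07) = 9.17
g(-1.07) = 3.04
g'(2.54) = 16.39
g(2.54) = 49.19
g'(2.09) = 15.49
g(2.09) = 42.01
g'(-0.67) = 9.97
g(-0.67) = 6.87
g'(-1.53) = 8.25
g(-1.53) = -0.97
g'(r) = 2*r + 8*sqrt(2)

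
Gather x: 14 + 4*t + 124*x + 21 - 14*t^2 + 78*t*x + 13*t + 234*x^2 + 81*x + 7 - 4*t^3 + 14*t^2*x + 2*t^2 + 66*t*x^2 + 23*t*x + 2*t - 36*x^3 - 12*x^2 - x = -4*t^3 - 12*t^2 + 19*t - 36*x^3 + x^2*(66*t + 222) + x*(14*t^2 + 101*t + 204) + 42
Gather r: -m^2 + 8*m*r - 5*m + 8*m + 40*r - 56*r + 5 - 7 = -m^2 + 3*m + r*(8*m - 16) - 2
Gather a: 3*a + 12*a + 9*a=24*a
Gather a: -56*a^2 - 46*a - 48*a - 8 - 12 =-56*a^2 - 94*a - 20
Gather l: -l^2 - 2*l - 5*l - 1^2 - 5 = -l^2 - 7*l - 6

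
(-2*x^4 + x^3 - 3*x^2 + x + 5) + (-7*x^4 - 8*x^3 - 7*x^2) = -9*x^4 - 7*x^3 - 10*x^2 + x + 5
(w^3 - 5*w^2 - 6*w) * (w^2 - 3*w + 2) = w^5 - 8*w^4 + 11*w^3 + 8*w^2 - 12*w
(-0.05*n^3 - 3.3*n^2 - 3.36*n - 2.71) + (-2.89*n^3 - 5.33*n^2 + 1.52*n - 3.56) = -2.94*n^3 - 8.63*n^2 - 1.84*n - 6.27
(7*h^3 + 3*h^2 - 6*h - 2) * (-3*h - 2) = -21*h^4 - 23*h^3 + 12*h^2 + 18*h + 4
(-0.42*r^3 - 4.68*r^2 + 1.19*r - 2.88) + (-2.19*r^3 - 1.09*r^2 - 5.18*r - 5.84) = -2.61*r^3 - 5.77*r^2 - 3.99*r - 8.72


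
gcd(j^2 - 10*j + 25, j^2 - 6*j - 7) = 1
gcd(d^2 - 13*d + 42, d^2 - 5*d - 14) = d - 7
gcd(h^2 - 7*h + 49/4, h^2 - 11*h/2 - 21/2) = 1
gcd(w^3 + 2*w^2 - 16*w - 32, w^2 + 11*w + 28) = w + 4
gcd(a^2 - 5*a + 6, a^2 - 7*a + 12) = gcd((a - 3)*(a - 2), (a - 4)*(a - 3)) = a - 3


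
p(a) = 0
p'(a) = 0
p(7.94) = 0.00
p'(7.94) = 0.00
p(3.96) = 0.00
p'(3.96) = 0.00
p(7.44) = 0.00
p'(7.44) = 0.00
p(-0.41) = 0.00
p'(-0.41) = 0.00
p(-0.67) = 0.00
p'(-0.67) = 0.00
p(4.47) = 0.00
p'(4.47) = 0.00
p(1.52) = 0.00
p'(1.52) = 0.00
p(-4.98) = 0.00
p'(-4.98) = 0.00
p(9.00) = 0.00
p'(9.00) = 0.00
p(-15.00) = 0.00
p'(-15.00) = 0.00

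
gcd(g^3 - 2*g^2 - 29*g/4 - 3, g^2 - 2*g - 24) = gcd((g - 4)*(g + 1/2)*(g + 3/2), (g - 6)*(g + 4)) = 1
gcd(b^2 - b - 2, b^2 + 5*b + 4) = b + 1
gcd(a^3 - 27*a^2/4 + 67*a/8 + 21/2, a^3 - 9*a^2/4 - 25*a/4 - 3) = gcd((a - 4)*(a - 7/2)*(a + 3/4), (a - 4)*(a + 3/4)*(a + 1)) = a^2 - 13*a/4 - 3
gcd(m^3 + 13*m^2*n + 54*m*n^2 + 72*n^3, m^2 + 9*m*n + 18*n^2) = m^2 + 9*m*n + 18*n^2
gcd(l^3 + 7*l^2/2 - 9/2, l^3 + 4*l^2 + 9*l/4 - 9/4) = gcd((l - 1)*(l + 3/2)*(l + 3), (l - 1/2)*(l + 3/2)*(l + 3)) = l^2 + 9*l/2 + 9/2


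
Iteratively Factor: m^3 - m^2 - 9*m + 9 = (m - 1)*(m^2 - 9) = (m - 1)*(m + 3)*(m - 3)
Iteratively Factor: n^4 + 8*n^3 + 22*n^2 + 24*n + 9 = (n + 3)*(n^3 + 5*n^2 + 7*n + 3) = (n + 1)*(n + 3)*(n^2 + 4*n + 3) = (n + 1)^2*(n + 3)*(n + 3)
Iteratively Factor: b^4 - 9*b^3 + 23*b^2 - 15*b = (b - 1)*(b^3 - 8*b^2 + 15*b) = (b - 5)*(b - 1)*(b^2 - 3*b) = (b - 5)*(b - 3)*(b - 1)*(b)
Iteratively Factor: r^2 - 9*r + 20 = (r - 4)*(r - 5)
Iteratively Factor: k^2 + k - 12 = (k + 4)*(k - 3)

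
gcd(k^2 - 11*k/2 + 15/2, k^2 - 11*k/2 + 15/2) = k^2 - 11*k/2 + 15/2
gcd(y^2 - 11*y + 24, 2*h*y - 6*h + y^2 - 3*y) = y - 3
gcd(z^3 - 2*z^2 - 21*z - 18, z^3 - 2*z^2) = 1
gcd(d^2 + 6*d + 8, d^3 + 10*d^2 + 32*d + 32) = d^2 + 6*d + 8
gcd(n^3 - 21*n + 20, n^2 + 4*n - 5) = n^2 + 4*n - 5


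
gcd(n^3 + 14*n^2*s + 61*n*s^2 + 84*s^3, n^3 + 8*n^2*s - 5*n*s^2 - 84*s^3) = n^2 + 11*n*s + 28*s^2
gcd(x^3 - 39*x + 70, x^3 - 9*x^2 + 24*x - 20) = x^2 - 7*x + 10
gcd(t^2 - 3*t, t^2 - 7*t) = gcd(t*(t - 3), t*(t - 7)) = t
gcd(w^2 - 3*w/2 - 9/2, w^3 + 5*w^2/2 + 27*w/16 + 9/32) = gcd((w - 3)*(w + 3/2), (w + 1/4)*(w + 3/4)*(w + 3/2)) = w + 3/2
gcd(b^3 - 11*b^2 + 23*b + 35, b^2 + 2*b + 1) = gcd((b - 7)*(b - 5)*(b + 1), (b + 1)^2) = b + 1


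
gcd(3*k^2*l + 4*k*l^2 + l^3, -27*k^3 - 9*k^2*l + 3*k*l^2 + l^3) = 3*k + l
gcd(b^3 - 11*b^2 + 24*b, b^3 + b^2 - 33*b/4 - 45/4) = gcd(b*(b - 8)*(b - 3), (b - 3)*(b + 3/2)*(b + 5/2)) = b - 3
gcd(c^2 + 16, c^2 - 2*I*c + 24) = c + 4*I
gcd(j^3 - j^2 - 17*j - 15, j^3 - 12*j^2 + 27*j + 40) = j^2 - 4*j - 5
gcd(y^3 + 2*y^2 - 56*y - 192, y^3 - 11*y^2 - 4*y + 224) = y^2 - 4*y - 32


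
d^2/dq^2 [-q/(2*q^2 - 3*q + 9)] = 2*(-q*(4*q - 3)^2 + 3*(2*q - 1)*(2*q^2 - 3*q + 9))/(2*q^2 - 3*q + 9)^3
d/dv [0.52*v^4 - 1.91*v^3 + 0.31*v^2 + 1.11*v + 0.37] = 2.08*v^3 - 5.73*v^2 + 0.62*v + 1.11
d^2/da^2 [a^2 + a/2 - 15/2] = 2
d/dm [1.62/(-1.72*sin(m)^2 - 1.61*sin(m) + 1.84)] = (5.5728*sin(m) + 2.6082)*cos(m)/(1.72*sin(m)^2 + 1.61*sin(m) - 1.84)^2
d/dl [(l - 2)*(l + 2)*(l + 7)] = 3*l^2 + 14*l - 4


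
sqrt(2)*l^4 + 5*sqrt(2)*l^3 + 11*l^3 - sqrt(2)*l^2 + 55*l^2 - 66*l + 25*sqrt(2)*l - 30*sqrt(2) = (l - 1)*(l + 6)*(l + 5*sqrt(2))*(sqrt(2)*l + 1)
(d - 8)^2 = d^2 - 16*d + 64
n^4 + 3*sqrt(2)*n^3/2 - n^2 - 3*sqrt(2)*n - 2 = (n - sqrt(2))*(n + sqrt(2)/2)*(n + sqrt(2))^2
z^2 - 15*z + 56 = (z - 8)*(z - 7)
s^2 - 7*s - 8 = (s - 8)*(s + 1)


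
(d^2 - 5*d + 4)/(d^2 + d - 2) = (d - 4)/(d + 2)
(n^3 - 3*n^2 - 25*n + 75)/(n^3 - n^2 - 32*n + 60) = (n^2 + 2*n - 15)/(n^2 + 4*n - 12)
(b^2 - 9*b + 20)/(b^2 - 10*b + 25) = (b - 4)/(b - 5)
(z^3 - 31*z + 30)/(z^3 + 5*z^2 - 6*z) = (z - 5)/z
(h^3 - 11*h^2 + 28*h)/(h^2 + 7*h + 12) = h*(h^2 - 11*h + 28)/(h^2 + 7*h + 12)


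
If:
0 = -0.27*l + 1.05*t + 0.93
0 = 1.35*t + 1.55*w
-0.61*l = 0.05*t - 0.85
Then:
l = 1.44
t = -0.52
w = 0.45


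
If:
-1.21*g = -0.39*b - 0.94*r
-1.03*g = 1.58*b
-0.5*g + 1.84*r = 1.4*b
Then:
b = 0.00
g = 0.00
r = 0.00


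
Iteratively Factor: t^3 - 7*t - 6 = (t - 3)*(t^2 + 3*t + 2) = (t - 3)*(t + 2)*(t + 1)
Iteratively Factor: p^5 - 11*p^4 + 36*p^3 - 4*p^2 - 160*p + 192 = (p - 4)*(p^4 - 7*p^3 + 8*p^2 + 28*p - 48) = (p - 4)*(p - 2)*(p^3 - 5*p^2 - 2*p + 24) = (p - 4)*(p - 3)*(p - 2)*(p^2 - 2*p - 8) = (p - 4)*(p - 3)*(p - 2)*(p + 2)*(p - 4)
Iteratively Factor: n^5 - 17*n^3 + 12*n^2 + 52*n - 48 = (n + 4)*(n^4 - 4*n^3 - n^2 + 16*n - 12) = (n - 1)*(n + 4)*(n^3 - 3*n^2 - 4*n + 12) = (n - 1)*(n + 2)*(n + 4)*(n^2 - 5*n + 6) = (n - 2)*(n - 1)*(n + 2)*(n + 4)*(n - 3)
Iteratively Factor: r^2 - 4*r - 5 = (r + 1)*(r - 5)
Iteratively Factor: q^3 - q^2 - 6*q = (q)*(q^2 - q - 6) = q*(q + 2)*(q - 3)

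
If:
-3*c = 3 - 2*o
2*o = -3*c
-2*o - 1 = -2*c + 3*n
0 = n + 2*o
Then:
No Solution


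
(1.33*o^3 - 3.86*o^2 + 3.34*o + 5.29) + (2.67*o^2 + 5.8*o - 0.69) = 1.33*o^3 - 1.19*o^2 + 9.14*o + 4.6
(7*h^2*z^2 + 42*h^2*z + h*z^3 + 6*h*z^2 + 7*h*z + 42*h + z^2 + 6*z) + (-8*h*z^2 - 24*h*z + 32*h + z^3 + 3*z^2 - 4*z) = 7*h^2*z^2 + 42*h^2*z + h*z^3 - 2*h*z^2 - 17*h*z + 74*h + z^3 + 4*z^2 + 2*z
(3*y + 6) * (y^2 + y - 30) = 3*y^3 + 9*y^2 - 84*y - 180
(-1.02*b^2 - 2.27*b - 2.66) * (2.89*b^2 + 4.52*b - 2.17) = -2.9478*b^4 - 11.1707*b^3 - 15.7344*b^2 - 7.0973*b + 5.7722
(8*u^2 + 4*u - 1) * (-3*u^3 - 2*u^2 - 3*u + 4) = -24*u^5 - 28*u^4 - 29*u^3 + 22*u^2 + 19*u - 4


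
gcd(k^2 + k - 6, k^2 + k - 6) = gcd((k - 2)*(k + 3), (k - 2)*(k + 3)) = k^2 + k - 6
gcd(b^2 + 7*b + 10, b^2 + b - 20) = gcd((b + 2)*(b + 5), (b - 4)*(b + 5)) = b + 5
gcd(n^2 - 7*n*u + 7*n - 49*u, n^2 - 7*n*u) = -n + 7*u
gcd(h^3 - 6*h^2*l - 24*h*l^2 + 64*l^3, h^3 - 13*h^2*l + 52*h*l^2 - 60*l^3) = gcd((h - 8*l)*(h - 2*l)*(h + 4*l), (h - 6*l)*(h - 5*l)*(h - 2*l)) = h - 2*l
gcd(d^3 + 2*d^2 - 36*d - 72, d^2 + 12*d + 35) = 1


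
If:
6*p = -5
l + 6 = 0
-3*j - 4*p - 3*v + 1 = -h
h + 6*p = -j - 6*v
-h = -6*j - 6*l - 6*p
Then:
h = 183/13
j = 358/39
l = -6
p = -5/6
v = -356/117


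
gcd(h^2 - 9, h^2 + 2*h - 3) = h + 3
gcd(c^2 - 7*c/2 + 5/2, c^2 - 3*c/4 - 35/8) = c - 5/2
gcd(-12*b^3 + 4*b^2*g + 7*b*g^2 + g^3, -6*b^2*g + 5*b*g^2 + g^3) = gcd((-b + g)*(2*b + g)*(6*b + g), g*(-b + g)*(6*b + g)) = 6*b^2 - 5*b*g - g^2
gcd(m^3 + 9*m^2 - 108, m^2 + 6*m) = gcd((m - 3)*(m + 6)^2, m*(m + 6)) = m + 6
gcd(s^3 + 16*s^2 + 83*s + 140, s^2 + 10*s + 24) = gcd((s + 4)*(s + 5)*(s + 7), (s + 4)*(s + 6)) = s + 4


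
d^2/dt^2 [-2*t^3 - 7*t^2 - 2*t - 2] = -12*t - 14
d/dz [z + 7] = 1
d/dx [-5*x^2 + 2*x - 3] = 2 - 10*x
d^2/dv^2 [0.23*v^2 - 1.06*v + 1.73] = 0.460000000000000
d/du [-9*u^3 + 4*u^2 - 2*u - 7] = -27*u^2 + 8*u - 2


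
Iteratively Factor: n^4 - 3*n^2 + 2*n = (n)*(n^3 - 3*n + 2) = n*(n - 1)*(n^2 + n - 2) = n*(n - 1)^2*(n + 2)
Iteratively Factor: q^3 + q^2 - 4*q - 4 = (q + 1)*(q^2 - 4) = (q - 2)*(q + 1)*(q + 2)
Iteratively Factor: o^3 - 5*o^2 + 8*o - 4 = (o - 2)*(o^2 - 3*o + 2) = (o - 2)^2*(o - 1)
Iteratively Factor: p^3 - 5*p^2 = (p)*(p^2 - 5*p) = p^2*(p - 5)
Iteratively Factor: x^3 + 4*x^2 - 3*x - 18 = (x + 3)*(x^2 + x - 6) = (x - 2)*(x + 3)*(x + 3)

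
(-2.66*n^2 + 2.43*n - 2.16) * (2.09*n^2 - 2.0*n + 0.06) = -5.5594*n^4 + 10.3987*n^3 - 9.534*n^2 + 4.4658*n - 0.1296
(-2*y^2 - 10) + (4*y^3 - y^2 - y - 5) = 4*y^3 - 3*y^2 - y - 15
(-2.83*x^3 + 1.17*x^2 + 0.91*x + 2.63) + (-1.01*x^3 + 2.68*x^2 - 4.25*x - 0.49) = -3.84*x^3 + 3.85*x^2 - 3.34*x + 2.14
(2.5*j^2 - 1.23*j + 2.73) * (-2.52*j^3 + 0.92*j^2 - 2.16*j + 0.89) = -6.3*j^5 + 5.3996*j^4 - 13.4112*j^3 + 7.3934*j^2 - 6.9915*j + 2.4297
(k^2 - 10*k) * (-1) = -k^2 + 10*k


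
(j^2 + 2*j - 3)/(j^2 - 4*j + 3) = (j + 3)/(j - 3)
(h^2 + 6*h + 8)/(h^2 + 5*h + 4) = (h + 2)/(h + 1)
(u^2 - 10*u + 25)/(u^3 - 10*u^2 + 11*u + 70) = (u - 5)/(u^2 - 5*u - 14)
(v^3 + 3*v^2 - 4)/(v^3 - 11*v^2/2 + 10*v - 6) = 2*(v^3 + 3*v^2 - 4)/(2*v^3 - 11*v^2 + 20*v - 12)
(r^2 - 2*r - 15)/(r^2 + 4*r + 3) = (r - 5)/(r + 1)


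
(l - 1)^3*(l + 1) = l^4 - 2*l^3 + 2*l - 1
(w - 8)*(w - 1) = w^2 - 9*w + 8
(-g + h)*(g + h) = -g^2 + h^2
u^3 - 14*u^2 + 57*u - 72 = (u - 8)*(u - 3)^2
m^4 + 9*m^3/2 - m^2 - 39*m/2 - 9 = (m - 2)*(m + 1/2)*(m + 3)^2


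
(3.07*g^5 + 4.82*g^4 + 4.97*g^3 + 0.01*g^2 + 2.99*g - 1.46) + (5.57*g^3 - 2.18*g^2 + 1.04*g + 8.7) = 3.07*g^5 + 4.82*g^4 + 10.54*g^3 - 2.17*g^2 + 4.03*g + 7.24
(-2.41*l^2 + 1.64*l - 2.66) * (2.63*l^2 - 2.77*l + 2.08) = -6.3383*l^4 + 10.9889*l^3 - 16.5514*l^2 + 10.7794*l - 5.5328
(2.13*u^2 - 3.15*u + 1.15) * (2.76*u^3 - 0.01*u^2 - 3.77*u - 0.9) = 5.8788*u^5 - 8.7153*u^4 - 4.8246*u^3 + 9.947*u^2 - 1.5005*u - 1.035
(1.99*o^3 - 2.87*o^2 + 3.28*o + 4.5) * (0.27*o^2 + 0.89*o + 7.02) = 0.5373*o^5 + 0.9962*o^4 + 12.3011*o^3 - 16.0132*o^2 + 27.0306*o + 31.59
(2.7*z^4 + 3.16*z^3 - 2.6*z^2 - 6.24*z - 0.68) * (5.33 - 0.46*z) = -1.242*z^5 + 12.9374*z^4 + 18.0388*z^3 - 10.9876*z^2 - 32.9464*z - 3.6244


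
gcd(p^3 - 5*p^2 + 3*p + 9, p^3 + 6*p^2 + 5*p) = p + 1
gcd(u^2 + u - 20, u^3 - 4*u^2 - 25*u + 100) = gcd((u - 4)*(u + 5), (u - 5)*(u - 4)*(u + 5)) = u^2 + u - 20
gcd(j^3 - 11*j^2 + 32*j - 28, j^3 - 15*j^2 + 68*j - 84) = j^2 - 9*j + 14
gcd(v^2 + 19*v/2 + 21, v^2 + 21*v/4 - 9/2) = v + 6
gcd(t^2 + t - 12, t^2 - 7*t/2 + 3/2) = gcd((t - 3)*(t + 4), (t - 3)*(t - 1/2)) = t - 3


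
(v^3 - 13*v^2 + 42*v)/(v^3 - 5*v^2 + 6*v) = (v^2 - 13*v + 42)/(v^2 - 5*v + 6)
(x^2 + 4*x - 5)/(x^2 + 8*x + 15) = (x - 1)/(x + 3)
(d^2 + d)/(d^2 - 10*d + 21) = d*(d + 1)/(d^2 - 10*d + 21)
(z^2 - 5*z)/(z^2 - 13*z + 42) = z*(z - 5)/(z^2 - 13*z + 42)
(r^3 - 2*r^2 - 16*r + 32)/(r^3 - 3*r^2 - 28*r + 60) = (r^2 - 16)/(r^2 - r - 30)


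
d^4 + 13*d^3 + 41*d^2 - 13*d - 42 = (d - 1)*(d + 1)*(d + 6)*(d + 7)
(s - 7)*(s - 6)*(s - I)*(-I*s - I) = -I*s^4 - s^3 + 12*I*s^3 + 12*s^2 - 29*I*s^2 - 29*s - 42*I*s - 42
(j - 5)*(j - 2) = j^2 - 7*j + 10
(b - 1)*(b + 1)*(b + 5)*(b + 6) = b^4 + 11*b^3 + 29*b^2 - 11*b - 30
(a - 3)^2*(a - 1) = a^3 - 7*a^2 + 15*a - 9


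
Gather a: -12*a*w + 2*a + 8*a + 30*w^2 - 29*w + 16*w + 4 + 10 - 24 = a*(10 - 12*w) + 30*w^2 - 13*w - 10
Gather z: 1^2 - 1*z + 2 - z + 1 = 4 - 2*z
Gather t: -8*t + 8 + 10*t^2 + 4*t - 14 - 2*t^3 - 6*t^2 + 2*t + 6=-2*t^3 + 4*t^2 - 2*t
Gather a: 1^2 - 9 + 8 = 0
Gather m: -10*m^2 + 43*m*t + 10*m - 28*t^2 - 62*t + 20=-10*m^2 + m*(43*t + 10) - 28*t^2 - 62*t + 20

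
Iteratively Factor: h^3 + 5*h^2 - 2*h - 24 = (h - 2)*(h^2 + 7*h + 12) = (h - 2)*(h + 3)*(h + 4)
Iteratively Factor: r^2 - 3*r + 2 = (r - 2)*(r - 1)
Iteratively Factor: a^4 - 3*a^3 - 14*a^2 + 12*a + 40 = (a - 5)*(a^3 + 2*a^2 - 4*a - 8) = (a - 5)*(a + 2)*(a^2 - 4) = (a - 5)*(a + 2)^2*(a - 2)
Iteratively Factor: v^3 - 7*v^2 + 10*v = (v - 2)*(v^2 - 5*v) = (v - 5)*(v - 2)*(v)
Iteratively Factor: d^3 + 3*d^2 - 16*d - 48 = (d + 3)*(d^2 - 16) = (d + 3)*(d + 4)*(d - 4)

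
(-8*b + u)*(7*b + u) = -56*b^2 - b*u + u^2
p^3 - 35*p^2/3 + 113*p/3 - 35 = (p - 7)*(p - 3)*(p - 5/3)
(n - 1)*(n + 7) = n^2 + 6*n - 7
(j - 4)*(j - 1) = j^2 - 5*j + 4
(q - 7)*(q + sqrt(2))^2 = q^3 - 7*q^2 + 2*sqrt(2)*q^2 - 14*sqrt(2)*q + 2*q - 14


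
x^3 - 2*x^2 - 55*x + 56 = (x - 8)*(x - 1)*(x + 7)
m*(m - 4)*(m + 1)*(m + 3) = m^4 - 13*m^2 - 12*m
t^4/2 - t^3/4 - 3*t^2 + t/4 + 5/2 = (t/2 + 1)*(t - 5/2)*(t - 1)*(t + 1)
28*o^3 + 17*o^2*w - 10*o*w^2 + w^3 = (-7*o + w)*(-4*o + w)*(o + w)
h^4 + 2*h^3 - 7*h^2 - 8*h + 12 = (h - 2)*(h - 1)*(h + 2)*(h + 3)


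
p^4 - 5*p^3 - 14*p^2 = p^2*(p - 7)*(p + 2)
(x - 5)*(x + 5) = x^2 - 25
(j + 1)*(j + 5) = j^2 + 6*j + 5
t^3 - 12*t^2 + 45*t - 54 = (t - 6)*(t - 3)^2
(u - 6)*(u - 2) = u^2 - 8*u + 12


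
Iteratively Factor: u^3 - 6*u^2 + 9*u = (u - 3)*(u^2 - 3*u) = (u - 3)^2*(u)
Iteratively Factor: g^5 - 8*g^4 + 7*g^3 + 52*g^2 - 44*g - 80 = (g + 2)*(g^4 - 10*g^3 + 27*g^2 - 2*g - 40) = (g - 2)*(g + 2)*(g^3 - 8*g^2 + 11*g + 20) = (g - 5)*(g - 2)*(g + 2)*(g^2 - 3*g - 4) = (g - 5)*(g - 2)*(g + 1)*(g + 2)*(g - 4)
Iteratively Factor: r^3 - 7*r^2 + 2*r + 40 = (r + 2)*(r^2 - 9*r + 20) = (r - 4)*(r + 2)*(r - 5)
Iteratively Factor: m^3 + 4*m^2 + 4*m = (m + 2)*(m^2 + 2*m) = (m + 2)^2*(m)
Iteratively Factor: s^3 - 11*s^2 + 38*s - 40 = (s - 4)*(s^2 - 7*s + 10) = (s - 4)*(s - 2)*(s - 5)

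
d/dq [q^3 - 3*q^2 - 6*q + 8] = 3*q^2 - 6*q - 6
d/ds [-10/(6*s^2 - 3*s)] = 10*(4*s - 1)/(3*s^2*(2*s - 1)^2)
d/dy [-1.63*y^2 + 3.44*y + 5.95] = 3.44 - 3.26*y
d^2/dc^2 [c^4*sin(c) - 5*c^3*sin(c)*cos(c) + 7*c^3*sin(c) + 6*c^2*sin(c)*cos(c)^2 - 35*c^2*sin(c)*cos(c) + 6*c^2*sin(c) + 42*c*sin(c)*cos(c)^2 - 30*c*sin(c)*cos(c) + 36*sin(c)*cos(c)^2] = -c^4*sin(c) - 7*c^3*sin(c) + 10*c^3*sin(2*c) + 8*c^3*cos(c) + 9*c^2*sin(c)/2 + 70*c^2*sin(2*c) - 27*c^2*sin(3*c)/2 + 42*c^2*cos(c) - 30*c^2*cos(2*c) + 63*c*sin(c)/2 + 45*c*sin(2*c) - 189*c*sin(3*c)/2 + 30*c*cos(c) - 140*c*cos(2*c) + 18*c*cos(3*c) + 6*sin(c) - 35*sin(2*c) - 78*sin(3*c) + 21*cos(c) - 60*cos(2*c) + 63*cos(3*c)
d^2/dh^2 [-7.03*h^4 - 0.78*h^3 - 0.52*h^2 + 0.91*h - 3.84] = -84.36*h^2 - 4.68*h - 1.04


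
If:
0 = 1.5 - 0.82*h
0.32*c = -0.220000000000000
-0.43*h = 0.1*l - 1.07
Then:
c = -0.69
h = 1.83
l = 2.83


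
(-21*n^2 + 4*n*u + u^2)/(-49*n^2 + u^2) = (-3*n + u)/(-7*n + u)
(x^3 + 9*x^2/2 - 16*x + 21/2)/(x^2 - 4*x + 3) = (2*x^2 + 11*x - 21)/(2*(x - 3))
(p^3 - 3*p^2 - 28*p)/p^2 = p - 3 - 28/p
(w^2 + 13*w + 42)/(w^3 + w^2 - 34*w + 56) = (w + 6)/(w^2 - 6*w + 8)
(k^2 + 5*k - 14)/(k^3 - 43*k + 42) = (k - 2)/(k^2 - 7*k + 6)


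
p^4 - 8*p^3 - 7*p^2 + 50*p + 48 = (p - 8)*(p - 3)*(p + 1)*(p + 2)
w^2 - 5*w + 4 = (w - 4)*(w - 1)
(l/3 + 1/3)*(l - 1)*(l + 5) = l^3/3 + 5*l^2/3 - l/3 - 5/3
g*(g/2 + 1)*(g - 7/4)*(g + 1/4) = g^4/2 + g^3/4 - 55*g^2/32 - 7*g/16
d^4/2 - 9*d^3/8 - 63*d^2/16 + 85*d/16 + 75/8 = (d/2 + 1)*(d - 3)*(d - 5/2)*(d + 5/4)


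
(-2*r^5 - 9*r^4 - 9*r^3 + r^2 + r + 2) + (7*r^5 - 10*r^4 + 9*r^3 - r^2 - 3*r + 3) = 5*r^5 - 19*r^4 - 2*r + 5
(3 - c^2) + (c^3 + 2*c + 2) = c^3 - c^2 + 2*c + 5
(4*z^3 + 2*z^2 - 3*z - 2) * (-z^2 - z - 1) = -4*z^5 - 6*z^4 - 3*z^3 + 3*z^2 + 5*z + 2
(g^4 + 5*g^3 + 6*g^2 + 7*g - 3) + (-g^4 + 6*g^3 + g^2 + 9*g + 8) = 11*g^3 + 7*g^2 + 16*g + 5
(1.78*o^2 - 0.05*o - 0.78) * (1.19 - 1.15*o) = -2.047*o^3 + 2.1757*o^2 + 0.8375*o - 0.9282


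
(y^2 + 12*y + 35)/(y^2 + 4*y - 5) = (y + 7)/(y - 1)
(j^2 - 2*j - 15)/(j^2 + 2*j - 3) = (j - 5)/(j - 1)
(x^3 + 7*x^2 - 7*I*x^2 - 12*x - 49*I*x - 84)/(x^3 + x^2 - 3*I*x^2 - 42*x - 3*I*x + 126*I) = (x - 4*I)/(x - 6)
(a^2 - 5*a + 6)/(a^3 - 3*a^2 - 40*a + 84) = (a - 3)/(a^2 - a - 42)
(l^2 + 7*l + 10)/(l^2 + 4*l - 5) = (l + 2)/(l - 1)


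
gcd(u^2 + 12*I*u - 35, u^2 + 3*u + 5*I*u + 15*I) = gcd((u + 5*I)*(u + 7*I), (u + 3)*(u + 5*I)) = u + 5*I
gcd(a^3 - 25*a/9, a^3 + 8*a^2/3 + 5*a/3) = a^2 + 5*a/3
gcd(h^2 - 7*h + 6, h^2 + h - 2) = h - 1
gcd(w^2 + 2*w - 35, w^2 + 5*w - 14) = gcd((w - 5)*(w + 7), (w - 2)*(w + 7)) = w + 7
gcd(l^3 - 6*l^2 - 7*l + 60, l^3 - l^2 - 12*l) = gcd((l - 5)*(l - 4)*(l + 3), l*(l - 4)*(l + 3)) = l^2 - l - 12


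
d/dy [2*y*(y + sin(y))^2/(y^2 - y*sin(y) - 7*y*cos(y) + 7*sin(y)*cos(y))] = 2*(y + sin(y))*(-7*y^3*sin(y) + 3*y^3*cos(y) + y^3 - 3*y^2*sin(y) - y^2*sin(2*y)/2 - 14*y^2*cos(y) - 21*y^2*cos(2*y)/2 - 21*y^2/2 + 7*y*sin(y) + 21*y*sin(2*y)/2 + 7*cos(y)/4 - 7*cos(3*y)/4)/((y - sin(y))^2*(y - 7*cos(y))^2)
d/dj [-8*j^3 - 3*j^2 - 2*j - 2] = -24*j^2 - 6*j - 2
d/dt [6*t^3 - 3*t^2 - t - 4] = 18*t^2 - 6*t - 1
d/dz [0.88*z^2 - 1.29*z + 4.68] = 1.76*z - 1.29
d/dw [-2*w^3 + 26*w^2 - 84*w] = -6*w^2 + 52*w - 84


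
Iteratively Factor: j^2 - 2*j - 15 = (j - 5)*(j + 3)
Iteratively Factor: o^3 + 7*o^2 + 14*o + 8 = (o + 1)*(o^2 + 6*o + 8) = (o + 1)*(o + 2)*(o + 4)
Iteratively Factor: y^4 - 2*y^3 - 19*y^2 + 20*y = (y)*(y^3 - 2*y^2 - 19*y + 20) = y*(y + 4)*(y^2 - 6*y + 5) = y*(y - 1)*(y + 4)*(y - 5)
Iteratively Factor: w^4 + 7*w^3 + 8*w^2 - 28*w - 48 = (w + 2)*(w^3 + 5*w^2 - 2*w - 24) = (w + 2)*(w + 3)*(w^2 + 2*w - 8) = (w + 2)*(w + 3)*(w + 4)*(w - 2)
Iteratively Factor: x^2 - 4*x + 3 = (x - 1)*(x - 3)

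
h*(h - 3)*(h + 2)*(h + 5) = h^4 + 4*h^3 - 11*h^2 - 30*h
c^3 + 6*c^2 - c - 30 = (c - 2)*(c + 3)*(c + 5)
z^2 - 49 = (z - 7)*(z + 7)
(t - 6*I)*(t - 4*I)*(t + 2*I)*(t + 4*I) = t^4 - 4*I*t^3 + 28*t^2 - 64*I*t + 192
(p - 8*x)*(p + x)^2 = p^3 - 6*p^2*x - 15*p*x^2 - 8*x^3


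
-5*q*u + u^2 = u*(-5*q + u)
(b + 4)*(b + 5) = b^2 + 9*b + 20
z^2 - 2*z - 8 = (z - 4)*(z + 2)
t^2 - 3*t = t*(t - 3)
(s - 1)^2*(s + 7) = s^3 + 5*s^2 - 13*s + 7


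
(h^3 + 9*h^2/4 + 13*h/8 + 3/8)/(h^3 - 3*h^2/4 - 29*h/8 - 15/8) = (2*h + 1)/(2*h - 5)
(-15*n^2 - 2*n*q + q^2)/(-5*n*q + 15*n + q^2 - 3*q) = (3*n + q)/(q - 3)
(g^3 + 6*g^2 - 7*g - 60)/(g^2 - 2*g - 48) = (-g^3 - 6*g^2 + 7*g + 60)/(-g^2 + 2*g + 48)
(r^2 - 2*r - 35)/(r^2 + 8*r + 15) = (r - 7)/(r + 3)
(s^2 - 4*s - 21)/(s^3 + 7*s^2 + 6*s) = (s^2 - 4*s - 21)/(s*(s^2 + 7*s + 6))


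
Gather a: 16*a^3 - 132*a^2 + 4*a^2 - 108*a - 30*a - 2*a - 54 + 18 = 16*a^3 - 128*a^2 - 140*a - 36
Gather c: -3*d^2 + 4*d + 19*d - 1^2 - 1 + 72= -3*d^2 + 23*d + 70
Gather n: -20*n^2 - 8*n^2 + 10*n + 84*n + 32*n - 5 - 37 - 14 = -28*n^2 + 126*n - 56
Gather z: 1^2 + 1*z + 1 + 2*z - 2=3*z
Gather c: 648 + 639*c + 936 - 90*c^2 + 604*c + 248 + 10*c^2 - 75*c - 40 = -80*c^2 + 1168*c + 1792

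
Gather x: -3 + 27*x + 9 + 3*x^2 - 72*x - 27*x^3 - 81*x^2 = -27*x^3 - 78*x^2 - 45*x + 6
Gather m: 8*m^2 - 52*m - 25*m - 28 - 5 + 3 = 8*m^2 - 77*m - 30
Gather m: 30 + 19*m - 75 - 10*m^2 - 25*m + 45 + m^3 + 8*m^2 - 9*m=m^3 - 2*m^2 - 15*m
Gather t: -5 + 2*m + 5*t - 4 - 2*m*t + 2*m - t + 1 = 4*m + t*(4 - 2*m) - 8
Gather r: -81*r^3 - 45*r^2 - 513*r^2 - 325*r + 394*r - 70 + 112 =-81*r^3 - 558*r^2 + 69*r + 42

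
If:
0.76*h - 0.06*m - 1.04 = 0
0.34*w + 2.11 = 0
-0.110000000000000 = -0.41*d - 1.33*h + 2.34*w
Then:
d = -0.25609756097561*m - 39.5896700143472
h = 0.0789473684210526*m + 1.36842105263158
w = -6.21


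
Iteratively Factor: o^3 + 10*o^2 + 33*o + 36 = (o + 3)*(o^2 + 7*o + 12) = (o + 3)*(o + 4)*(o + 3)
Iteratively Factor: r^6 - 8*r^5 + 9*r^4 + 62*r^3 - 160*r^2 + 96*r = (r - 2)*(r^5 - 6*r^4 - 3*r^3 + 56*r^2 - 48*r) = (r - 4)*(r - 2)*(r^4 - 2*r^3 - 11*r^2 + 12*r) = (r - 4)^2*(r - 2)*(r^3 + 2*r^2 - 3*r) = (r - 4)^2*(r - 2)*(r - 1)*(r^2 + 3*r) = (r - 4)^2*(r - 2)*(r - 1)*(r + 3)*(r)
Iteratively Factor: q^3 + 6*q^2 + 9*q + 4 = (q + 1)*(q^2 + 5*q + 4) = (q + 1)*(q + 4)*(q + 1)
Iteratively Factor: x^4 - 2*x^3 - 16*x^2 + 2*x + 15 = (x + 1)*(x^3 - 3*x^2 - 13*x + 15) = (x + 1)*(x + 3)*(x^2 - 6*x + 5) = (x - 1)*(x + 1)*(x + 3)*(x - 5)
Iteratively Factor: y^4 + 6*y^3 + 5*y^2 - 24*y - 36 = (y + 3)*(y^3 + 3*y^2 - 4*y - 12) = (y - 2)*(y + 3)*(y^2 + 5*y + 6) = (y - 2)*(y + 2)*(y + 3)*(y + 3)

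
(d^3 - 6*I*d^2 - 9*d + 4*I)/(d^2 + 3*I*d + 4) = (d^2 - 5*I*d - 4)/(d + 4*I)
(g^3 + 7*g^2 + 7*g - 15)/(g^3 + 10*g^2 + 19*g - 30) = (g + 3)/(g + 6)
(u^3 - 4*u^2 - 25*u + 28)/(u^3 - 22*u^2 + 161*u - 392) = (u^2 + 3*u - 4)/(u^2 - 15*u + 56)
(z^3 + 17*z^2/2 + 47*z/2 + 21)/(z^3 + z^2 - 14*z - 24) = (z + 7/2)/(z - 4)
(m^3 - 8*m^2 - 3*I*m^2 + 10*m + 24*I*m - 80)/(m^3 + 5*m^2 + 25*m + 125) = (m^2 + 2*m*(-4 + I) - 16*I)/(m^2 + 5*m*(1 + I) + 25*I)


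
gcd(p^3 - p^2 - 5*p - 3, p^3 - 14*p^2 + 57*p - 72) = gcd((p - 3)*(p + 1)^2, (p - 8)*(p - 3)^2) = p - 3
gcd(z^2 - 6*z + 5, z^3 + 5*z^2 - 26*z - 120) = z - 5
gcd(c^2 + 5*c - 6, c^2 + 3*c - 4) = c - 1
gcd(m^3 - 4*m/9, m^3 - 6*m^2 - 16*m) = m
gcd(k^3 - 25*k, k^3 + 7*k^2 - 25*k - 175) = k^2 - 25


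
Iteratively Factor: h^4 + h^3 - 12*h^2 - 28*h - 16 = (h + 1)*(h^3 - 12*h - 16) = (h - 4)*(h + 1)*(h^2 + 4*h + 4) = (h - 4)*(h + 1)*(h + 2)*(h + 2)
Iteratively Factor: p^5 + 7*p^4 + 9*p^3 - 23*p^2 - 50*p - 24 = (p - 2)*(p^4 + 9*p^3 + 27*p^2 + 31*p + 12) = (p - 2)*(p + 3)*(p^3 + 6*p^2 + 9*p + 4) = (p - 2)*(p + 1)*(p + 3)*(p^2 + 5*p + 4) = (p - 2)*(p + 1)^2*(p + 3)*(p + 4)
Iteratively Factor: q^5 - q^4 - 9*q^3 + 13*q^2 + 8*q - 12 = (q - 2)*(q^4 + q^3 - 7*q^2 - q + 6) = (q - 2)^2*(q^3 + 3*q^2 - q - 3) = (q - 2)^2*(q - 1)*(q^2 + 4*q + 3) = (q - 2)^2*(q - 1)*(q + 1)*(q + 3)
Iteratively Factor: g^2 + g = (g)*(g + 1)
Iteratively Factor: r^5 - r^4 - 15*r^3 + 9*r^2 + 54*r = (r + 2)*(r^4 - 3*r^3 - 9*r^2 + 27*r) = (r + 2)*(r + 3)*(r^3 - 6*r^2 + 9*r) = r*(r + 2)*(r + 3)*(r^2 - 6*r + 9) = r*(r - 3)*(r + 2)*(r + 3)*(r - 3)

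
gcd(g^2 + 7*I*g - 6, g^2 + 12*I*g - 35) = 1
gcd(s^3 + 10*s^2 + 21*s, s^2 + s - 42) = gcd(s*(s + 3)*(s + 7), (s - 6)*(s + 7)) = s + 7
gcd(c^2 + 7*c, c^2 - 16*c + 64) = 1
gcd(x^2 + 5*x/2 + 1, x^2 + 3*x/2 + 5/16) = 1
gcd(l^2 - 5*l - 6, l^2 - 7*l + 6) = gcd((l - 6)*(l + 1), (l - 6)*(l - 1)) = l - 6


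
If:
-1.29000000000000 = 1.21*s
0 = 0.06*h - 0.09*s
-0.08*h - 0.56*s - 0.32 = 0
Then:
No Solution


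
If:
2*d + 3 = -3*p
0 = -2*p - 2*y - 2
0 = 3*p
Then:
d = -3/2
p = 0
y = -1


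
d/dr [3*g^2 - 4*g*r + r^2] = -4*g + 2*r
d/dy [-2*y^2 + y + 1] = 1 - 4*y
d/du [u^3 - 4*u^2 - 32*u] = 3*u^2 - 8*u - 32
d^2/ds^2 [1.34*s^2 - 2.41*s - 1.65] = 2.68000000000000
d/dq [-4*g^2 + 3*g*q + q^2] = 3*g + 2*q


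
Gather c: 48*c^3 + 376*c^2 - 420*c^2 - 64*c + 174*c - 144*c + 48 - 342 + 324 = 48*c^3 - 44*c^2 - 34*c + 30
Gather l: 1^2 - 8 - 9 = -16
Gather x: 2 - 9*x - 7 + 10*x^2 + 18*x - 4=10*x^2 + 9*x - 9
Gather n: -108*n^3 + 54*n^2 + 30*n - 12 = -108*n^3 + 54*n^2 + 30*n - 12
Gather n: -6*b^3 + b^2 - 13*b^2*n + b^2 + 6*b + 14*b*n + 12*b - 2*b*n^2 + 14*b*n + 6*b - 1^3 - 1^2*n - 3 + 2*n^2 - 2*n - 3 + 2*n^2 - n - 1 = -6*b^3 + 2*b^2 + 24*b + n^2*(4 - 2*b) + n*(-13*b^2 + 28*b - 4) - 8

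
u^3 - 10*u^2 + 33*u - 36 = (u - 4)*(u - 3)^2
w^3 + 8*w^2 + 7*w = w*(w + 1)*(w + 7)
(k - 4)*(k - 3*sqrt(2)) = k^2 - 3*sqrt(2)*k - 4*k + 12*sqrt(2)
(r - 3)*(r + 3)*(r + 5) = r^3 + 5*r^2 - 9*r - 45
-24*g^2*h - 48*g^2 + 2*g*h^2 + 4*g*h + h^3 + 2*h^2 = (-4*g + h)*(6*g + h)*(h + 2)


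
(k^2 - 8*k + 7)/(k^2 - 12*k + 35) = (k - 1)/(k - 5)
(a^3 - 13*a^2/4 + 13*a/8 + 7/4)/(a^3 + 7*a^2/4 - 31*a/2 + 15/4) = (8*a^3 - 26*a^2 + 13*a + 14)/(2*(4*a^3 + 7*a^2 - 62*a + 15))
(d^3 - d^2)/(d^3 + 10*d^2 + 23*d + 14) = d^2*(d - 1)/(d^3 + 10*d^2 + 23*d + 14)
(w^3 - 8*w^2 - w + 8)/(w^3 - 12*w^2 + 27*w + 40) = (w - 1)/(w - 5)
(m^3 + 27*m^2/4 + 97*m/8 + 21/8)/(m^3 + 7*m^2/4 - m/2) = (8*m^3 + 54*m^2 + 97*m + 21)/(2*m*(4*m^2 + 7*m - 2))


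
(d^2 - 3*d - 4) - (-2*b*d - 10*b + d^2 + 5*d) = 2*b*d + 10*b - 8*d - 4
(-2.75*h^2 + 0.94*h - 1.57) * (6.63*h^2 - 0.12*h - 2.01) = -18.2325*h^4 + 6.5622*h^3 - 4.9944*h^2 - 1.701*h + 3.1557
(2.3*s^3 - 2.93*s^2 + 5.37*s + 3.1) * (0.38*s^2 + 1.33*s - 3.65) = 0.874*s^5 + 1.9456*s^4 - 10.2513*s^3 + 19.0146*s^2 - 15.4775*s - 11.315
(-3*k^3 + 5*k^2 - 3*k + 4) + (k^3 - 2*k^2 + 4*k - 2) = -2*k^3 + 3*k^2 + k + 2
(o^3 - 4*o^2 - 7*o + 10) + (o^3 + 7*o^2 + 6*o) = 2*o^3 + 3*o^2 - o + 10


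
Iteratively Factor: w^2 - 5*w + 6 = (w - 2)*(w - 3)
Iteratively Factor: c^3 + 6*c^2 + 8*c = (c + 4)*(c^2 + 2*c) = (c + 2)*(c + 4)*(c)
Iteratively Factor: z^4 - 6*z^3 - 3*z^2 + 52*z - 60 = (z - 2)*(z^3 - 4*z^2 - 11*z + 30) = (z - 2)^2*(z^2 - 2*z - 15) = (z - 2)^2*(z + 3)*(z - 5)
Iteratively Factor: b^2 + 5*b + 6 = (b + 2)*(b + 3)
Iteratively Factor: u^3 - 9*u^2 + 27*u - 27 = (u - 3)*(u^2 - 6*u + 9) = (u - 3)^2*(u - 3)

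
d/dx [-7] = 0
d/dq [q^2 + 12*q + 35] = 2*q + 12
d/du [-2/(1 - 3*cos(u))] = 6*sin(u)/(3*cos(u) - 1)^2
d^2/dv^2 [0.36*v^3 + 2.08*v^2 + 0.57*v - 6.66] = 2.16*v + 4.16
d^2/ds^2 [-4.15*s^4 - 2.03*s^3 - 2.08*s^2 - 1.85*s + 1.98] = -49.8*s^2 - 12.18*s - 4.16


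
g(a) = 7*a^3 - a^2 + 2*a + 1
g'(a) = 21*a^2 - 2*a + 2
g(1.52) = 26.31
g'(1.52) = 47.48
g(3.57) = 313.89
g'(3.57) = 262.50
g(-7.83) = -3436.31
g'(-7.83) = 1305.15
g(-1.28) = -17.88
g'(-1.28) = 38.97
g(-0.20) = 0.50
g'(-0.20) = 3.24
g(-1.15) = -13.27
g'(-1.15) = 32.07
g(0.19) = 1.39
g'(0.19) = 2.38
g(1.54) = 27.27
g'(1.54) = 48.72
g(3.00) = 187.00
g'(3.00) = 185.00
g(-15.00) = -23879.00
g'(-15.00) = 4757.00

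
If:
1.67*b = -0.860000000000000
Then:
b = -0.51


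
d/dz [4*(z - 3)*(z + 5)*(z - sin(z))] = -4*(z - 3)*(z + 5)*(cos(z) - 1) + 4*(z - 3)*(z - sin(z)) + 4*(z + 5)*(z - sin(z))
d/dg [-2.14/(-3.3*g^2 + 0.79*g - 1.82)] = (1.6906 - 14.124*g)/(3.3*g^2 - 0.79*g + 1.82)^2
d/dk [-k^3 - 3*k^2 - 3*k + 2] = -3*k^2 - 6*k - 3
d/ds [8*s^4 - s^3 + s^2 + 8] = s*(32*s^2 - 3*s + 2)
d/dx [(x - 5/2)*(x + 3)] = 2*x + 1/2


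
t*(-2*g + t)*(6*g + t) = -12*g^2*t + 4*g*t^2 + t^3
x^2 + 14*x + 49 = (x + 7)^2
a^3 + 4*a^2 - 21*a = a*(a - 3)*(a + 7)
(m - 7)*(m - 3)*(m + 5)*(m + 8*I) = m^4 - 5*m^3 + 8*I*m^3 - 29*m^2 - 40*I*m^2 + 105*m - 232*I*m + 840*I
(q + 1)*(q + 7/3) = q^2 + 10*q/3 + 7/3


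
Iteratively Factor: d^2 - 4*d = (d)*(d - 4)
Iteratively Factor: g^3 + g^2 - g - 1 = (g + 1)*(g^2 - 1) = (g + 1)^2*(g - 1)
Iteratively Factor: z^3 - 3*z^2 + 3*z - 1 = (z - 1)*(z^2 - 2*z + 1) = (z - 1)^2*(z - 1)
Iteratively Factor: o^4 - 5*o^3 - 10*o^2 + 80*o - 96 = (o - 3)*(o^3 - 2*o^2 - 16*o + 32) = (o - 3)*(o - 2)*(o^2 - 16) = (o - 4)*(o - 3)*(o - 2)*(o + 4)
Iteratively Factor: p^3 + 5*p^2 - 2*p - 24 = (p + 3)*(p^2 + 2*p - 8) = (p - 2)*(p + 3)*(p + 4)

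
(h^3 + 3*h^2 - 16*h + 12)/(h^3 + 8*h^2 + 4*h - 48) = (h - 1)/(h + 4)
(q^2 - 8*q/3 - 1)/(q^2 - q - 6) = (q + 1/3)/(q + 2)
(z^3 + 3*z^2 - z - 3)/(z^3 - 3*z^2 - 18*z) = (z^2 - 1)/(z*(z - 6))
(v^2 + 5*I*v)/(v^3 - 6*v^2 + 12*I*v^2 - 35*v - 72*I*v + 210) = v/(v^2 + v*(-6 + 7*I) - 42*I)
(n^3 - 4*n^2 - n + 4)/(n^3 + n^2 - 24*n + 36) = (n^3 - 4*n^2 - n + 4)/(n^3 + n^2 - 24*n + 36)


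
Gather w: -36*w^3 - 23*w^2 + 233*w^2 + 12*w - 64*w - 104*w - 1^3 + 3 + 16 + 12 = -36*w^3 + 210*w^2 - 156*w + 30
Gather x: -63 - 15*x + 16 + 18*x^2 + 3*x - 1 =18*x^2 - 12*x - 48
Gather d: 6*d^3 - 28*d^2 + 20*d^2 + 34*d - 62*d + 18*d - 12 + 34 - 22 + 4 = 6*d^3 - 8*d^2 - 10*d + 4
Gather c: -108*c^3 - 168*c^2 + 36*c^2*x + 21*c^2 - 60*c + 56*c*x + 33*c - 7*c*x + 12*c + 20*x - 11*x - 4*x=-108*c^3 + c^2*(36*x - 147) + c*(49*x - 15) + 5*x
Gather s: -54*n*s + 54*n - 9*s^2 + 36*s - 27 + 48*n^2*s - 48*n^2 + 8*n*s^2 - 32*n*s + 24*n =-48*n^2 + 78*n + s^2*(8*n - 9) + s*(48*n^2 - 86*n + 36) - 27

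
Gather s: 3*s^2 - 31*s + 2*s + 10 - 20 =3*s^2 - 29*s - 10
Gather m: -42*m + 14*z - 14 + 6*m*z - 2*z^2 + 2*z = m*(6*z - 42) - 2*z^2 + 16*z - 14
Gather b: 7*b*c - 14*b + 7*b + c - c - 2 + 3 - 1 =b*(7*c - 7)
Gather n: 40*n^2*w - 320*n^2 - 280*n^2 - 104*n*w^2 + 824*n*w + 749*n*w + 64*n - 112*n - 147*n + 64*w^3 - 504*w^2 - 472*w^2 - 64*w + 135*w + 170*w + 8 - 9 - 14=n^2*(40*w - 600) + n*(-104*w^2 + 1573*w - 195) + 64*w^3 - 976*w^2 + 241*w - 15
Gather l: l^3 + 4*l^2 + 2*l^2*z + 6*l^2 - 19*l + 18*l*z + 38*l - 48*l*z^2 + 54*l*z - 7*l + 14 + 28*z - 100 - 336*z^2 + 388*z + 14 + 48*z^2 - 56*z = l^3 + l^2*(2*z + 10) + l*(-48*z^2 + 72*z + 12) - 288*z^2 + 360*z - 72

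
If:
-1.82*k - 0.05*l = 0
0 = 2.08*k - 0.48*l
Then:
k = 0.00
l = 0.00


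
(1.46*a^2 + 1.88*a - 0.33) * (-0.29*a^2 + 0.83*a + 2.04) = -0.4234*a^4 + 0.6666*a^3 + 4.6345*a^2 + 3.5613*a - 0.6732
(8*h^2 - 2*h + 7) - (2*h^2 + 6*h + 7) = 6*h^2 - 8*h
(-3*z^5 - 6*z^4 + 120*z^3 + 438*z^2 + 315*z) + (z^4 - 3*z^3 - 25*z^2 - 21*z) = -3*z^5 - 5*z^4 + 117*z^3 + 413*z^2 + 294*z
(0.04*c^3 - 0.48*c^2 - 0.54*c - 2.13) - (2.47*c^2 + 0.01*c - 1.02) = 0.04*c^3 - 2.95*c^2 - 0.55*c - 1.11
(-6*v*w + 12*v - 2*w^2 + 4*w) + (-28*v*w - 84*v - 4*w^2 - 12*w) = -34*v*w - 72*v - 6*w^2 - 8*w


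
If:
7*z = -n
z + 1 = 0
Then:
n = 7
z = -1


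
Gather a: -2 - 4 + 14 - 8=0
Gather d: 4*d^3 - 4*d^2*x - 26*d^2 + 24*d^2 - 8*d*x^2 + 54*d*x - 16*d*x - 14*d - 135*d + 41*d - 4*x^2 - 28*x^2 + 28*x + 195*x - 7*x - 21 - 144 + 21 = 4*d^3 + d^2*(-4*x - 2) + d*(-8*x^2 + 38*x - 108) - 32*x^2 + 216*x - 144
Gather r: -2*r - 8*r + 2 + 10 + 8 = 20 - 10*r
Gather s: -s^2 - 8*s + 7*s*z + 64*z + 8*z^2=-s^2 + s*(7*z - 8) + 8*z^2 + 64*z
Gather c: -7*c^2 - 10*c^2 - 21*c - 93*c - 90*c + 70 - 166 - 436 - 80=-17*c^2 - 204*c - 612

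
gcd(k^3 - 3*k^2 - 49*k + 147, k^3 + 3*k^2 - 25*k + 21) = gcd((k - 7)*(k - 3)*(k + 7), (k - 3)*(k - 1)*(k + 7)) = k^2 + 4*k - 21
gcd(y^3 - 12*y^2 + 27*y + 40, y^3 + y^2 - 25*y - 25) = y^2 - 4*y - 5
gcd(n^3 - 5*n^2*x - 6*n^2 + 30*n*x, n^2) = n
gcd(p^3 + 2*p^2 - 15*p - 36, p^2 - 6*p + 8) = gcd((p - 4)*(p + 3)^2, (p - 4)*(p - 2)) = p - 4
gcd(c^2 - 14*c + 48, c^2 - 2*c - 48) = c - 8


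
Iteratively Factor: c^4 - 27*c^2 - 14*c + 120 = (c + 3)*(c^3 - 3*c^2 - 18*c + 40) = (c - 2)*(c + 3)*(c^2 - c - 20) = (c - 5)*(c - 2)*(c + 3)*(c + 4)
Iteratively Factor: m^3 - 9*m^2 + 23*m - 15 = (m - 5)*(m^2 - 4*m + 3) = (m - 5)*(m - 1)*(m - 3)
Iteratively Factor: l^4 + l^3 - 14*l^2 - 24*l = (l - 4)*(l^3 + 5*l^2 + 6*l) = l*(l - 4)*(l^2 + 5*l + 6) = l*(l - 4)*(l + 3)*(l + 2)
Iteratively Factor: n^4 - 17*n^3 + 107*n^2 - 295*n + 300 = (n - 4)*(n^3 - 13*n^2 + 55*n - 75) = (n - 5)*(n - 4)*(n^2 - 8*n + 15) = (n - 5)*(n - 4)*(n - 3)*(n - 5)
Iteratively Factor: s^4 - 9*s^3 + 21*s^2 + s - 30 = (s - 2)*(s^3 - 7*s^2 + 7*s + 15) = (s - 2)*(s + 1)*(s^2 - 8*s + 15) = (s - 3)*(s - 2)*(s + 1)*(s - 5)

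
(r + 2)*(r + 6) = r^2 + 8*r + 12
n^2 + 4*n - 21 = (n - 3)*(n + 7)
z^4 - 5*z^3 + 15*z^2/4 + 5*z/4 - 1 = (z - 4)*(z - 1)*(z - 1/2)*(z + 1/2)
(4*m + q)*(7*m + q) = 28*m^2 + 11*m*q + q^2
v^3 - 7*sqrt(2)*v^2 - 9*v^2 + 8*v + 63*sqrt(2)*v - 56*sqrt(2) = (v - 8)*(v - 1)*(v - 7*sqrt(2))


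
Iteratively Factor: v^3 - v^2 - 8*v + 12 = (v + 3)*(v^2 - 4*v + 4) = (v - 2)*(v + 3)*(v - 2)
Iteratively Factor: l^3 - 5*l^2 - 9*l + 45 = (l + 3)*(l^2 - 8*l + 15) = (l - 5)*(l + 3)*(l - 3)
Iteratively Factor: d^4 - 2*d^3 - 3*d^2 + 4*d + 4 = (d - 2)*(d^3 - 3*d - 2) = (d - 2)^2*(d^2 + 2*d + 1) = (d - 2)^2*(d + 1)*(d + 1)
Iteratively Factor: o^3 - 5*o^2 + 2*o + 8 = (o - 2)*(o^2 - 3*o - 4) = (o - 4)*(o - 2)*(o + 1)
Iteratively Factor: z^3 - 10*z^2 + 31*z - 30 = (z - 3)*(z^2 - 7*z + 10) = (z - 3)*(z - 2)*(z - 5)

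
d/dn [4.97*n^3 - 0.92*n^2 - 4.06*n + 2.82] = 14.91*n^2 - 1.84*n - 4.06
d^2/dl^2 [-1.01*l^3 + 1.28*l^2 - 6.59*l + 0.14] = 2.56 - 6.06*l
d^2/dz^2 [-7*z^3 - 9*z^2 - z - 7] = -42*z - 18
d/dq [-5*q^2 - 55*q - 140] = -10*q - 55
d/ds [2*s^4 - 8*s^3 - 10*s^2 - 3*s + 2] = 8*s^3 - 24*s^2 - 20*s - 3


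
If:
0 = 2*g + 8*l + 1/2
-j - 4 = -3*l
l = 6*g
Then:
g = -1/100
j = -209/50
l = -3/50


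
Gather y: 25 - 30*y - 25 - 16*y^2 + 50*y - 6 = -16*y^2 + 20*y - 6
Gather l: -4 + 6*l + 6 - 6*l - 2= 0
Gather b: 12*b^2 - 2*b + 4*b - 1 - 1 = 12*b^2 + 2*b - 2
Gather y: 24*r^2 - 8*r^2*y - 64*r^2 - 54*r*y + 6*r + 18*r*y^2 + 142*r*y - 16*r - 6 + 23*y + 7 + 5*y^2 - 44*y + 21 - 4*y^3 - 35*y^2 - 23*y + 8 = -40*r^2 - 10*r - 4*y^3 + y^2*(18*r - 30) + y*(-8*r^2 + 88*r - 44) + 30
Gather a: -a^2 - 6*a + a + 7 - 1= -a^2 - 5*a + 6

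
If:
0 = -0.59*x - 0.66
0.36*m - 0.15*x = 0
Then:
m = -0.47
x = -1.12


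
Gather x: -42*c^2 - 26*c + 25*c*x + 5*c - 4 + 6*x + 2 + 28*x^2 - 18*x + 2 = -42*c^2 - 21*c + 28*x^2 + x*(25*c - 12)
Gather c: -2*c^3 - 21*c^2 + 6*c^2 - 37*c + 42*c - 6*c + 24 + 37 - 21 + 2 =-2*c^3 - 15*c^2 - c + 42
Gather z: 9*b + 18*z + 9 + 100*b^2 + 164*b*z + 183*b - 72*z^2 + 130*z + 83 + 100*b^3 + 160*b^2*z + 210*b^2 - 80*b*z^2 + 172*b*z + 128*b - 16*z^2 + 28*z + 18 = 100*b^3 + 310*b^2 + 320*b + z^2*(-80*b - 88) + z*(160*b^2 + 336*b + 176) + 110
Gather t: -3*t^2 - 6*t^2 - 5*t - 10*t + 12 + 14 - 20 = -9*t^2 - 15*t + 6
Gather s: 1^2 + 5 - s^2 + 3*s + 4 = -s^2 + 3*s + 10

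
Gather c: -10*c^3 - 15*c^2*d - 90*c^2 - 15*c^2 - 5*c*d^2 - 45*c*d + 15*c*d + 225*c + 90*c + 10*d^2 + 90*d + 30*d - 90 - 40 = -10*c^3 + c^2*(-15*d - 105) + c*(-5*d^2 - 30*d + 315) + 10*d^2 + 120*d - 130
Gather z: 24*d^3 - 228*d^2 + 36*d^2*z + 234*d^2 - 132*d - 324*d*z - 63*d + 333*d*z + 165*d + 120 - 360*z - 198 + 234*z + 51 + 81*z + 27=24*d^3 + 6*d^2 - 30*d + z*(36*d^2 + 9*d - 45)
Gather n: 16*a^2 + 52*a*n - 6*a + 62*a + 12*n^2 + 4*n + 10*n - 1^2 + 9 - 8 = 16*a^2 + 56*a + 12*n^2 + n*(52*a + 14)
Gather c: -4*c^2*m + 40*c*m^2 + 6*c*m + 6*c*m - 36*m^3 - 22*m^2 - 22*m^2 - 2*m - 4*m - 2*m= -4*c^2*m + c*(40*m^2 + 12*m) - 36*m^3 - 44*m^2 - 8*m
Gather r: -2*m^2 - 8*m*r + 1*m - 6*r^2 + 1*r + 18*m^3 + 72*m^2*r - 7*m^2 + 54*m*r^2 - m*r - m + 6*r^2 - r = 18*m^3 - 9*m^2 + 54*m*r^2 + r*(72*m^2 - 9*m)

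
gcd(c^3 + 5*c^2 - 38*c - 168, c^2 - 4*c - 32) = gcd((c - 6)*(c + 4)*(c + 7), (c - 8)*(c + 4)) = c + 4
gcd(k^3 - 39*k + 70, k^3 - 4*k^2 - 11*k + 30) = k^2 - 7*k + 10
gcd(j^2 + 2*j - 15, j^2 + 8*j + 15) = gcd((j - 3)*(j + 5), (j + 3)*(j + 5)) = j + 5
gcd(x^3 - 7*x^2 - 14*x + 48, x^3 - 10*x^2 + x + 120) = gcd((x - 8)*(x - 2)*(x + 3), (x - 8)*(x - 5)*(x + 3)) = x^2 - 5*x - 24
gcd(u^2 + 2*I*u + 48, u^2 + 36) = u - 6*I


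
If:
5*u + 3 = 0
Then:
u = -3/5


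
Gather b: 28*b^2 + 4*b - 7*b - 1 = 28*b^2 - 3*b - 1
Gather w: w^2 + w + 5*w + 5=w^2 + 6*w + 5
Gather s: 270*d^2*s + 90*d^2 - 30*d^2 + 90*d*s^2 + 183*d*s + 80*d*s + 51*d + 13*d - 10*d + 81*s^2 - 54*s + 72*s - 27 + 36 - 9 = 60*d^2 + 54*d + s^2*(90*d + 81) + s*(270*d^2 + 263*d + 18)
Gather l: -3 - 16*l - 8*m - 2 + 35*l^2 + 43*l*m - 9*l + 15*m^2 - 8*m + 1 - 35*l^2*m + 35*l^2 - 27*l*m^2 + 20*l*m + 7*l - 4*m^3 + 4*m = l^2*(70 - 35*m) + l*(-27*m^2 + 63*m - 18) - 4*m^3 + 15*m^2 - 12*m - 4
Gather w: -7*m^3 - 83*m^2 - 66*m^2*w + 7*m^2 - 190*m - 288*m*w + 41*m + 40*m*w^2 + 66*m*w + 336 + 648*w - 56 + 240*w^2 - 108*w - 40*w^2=-7*m^3 - 76*m^2 - 149*m + w^2*(40*m + 200) + w*(-66*m^2 - 222*m + 540) + 280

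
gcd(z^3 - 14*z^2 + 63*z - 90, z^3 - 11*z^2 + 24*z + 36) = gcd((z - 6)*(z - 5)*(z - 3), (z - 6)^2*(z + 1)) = z - 6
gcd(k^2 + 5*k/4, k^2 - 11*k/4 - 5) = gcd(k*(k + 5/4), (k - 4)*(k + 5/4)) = k + 5/4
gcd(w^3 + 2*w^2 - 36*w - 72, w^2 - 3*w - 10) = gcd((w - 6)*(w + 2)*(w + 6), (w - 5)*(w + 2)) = w + 2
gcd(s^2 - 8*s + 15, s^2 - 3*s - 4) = 1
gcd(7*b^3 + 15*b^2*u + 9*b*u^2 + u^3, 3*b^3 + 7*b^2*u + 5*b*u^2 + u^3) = b^2 + 2*b*u + u^2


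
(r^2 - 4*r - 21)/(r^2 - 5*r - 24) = (r - 7)/(r - 8)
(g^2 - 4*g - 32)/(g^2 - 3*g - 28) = (g - 8)/(g - 7)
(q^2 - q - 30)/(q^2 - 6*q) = (q + 5)/q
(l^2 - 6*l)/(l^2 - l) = (l - 6)/(l - 1)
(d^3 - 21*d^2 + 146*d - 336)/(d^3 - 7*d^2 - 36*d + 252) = (d - 8)/(d + 6)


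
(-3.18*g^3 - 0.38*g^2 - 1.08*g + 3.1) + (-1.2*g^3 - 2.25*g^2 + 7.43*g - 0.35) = -4.38*g^3 - 2.63*g^2 + 6.35*g + 2.75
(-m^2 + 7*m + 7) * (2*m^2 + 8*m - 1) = -2*m^4 + 6*m^3 + 71*m^2 + 49*m - 7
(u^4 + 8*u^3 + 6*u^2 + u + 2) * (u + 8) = u^5 + 16*u^4 + 70*u^3 + 49*u^2 + 10*u + 16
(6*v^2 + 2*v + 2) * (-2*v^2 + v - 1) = -12*v^4 + 2*v^3 - 8*v^2 - 2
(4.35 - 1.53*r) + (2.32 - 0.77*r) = 6.67 - 2.3*r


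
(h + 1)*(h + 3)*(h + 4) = h^3 + 8*h^2 + 19*h + 12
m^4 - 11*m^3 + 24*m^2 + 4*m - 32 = (m - 8)*(m - 2)^2*(m + 1)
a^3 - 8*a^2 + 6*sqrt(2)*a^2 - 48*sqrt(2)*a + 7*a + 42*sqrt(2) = (a - 7)*(a - 1)*(a + 6*sqrt(2))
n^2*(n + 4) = n^3 + 4*n^2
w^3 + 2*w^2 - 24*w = w*(w - 4)*(w + 6)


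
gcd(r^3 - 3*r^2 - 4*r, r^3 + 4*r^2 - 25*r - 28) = r^2 - 3*r - 4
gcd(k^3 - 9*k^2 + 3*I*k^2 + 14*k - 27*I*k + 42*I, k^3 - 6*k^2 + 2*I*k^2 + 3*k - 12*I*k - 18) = k + 3*I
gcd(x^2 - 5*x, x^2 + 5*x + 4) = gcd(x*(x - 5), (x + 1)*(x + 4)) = 1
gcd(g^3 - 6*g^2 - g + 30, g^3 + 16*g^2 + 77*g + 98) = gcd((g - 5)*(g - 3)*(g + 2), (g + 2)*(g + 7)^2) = g + 2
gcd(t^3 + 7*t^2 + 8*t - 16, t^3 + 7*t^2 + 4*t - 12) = t - 1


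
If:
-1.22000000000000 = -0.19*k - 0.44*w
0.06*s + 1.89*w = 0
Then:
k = 6.42105263157895 - 2.31578947368421*w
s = -31.5*w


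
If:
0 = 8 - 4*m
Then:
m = 2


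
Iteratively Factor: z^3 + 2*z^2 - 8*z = (z)*(z^2 + 2*z - 8) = z*(z + 4)*(z - 2)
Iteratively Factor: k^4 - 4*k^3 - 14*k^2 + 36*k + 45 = (k - 3)*(k^3 - k^2 - 17*k - 15) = (k - 3)*(k + 1)*(k^2 - 2*k - 15) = (k - 3)*(k + 1)*(k + 3)*(k - 5)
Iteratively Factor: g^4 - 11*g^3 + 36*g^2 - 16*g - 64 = (g + 1)*(g^3 - 12*g^2 + 48*g - 64) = (g - 4)*(g + 1)*(g^2 - 8*g + 16) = (g - 4)^2*(g + 1)*(g - 4)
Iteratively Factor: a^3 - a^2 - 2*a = (a)*(a^2 - a - 2) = a*(a + 1)*(a - 2)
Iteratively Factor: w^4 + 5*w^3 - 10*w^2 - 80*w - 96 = (w + 3)*(w^3 + 2*w^2 - 16*w - 32) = (w + 2)*(w + 3)*(w^2 - 16) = (w + 2)*(w + 3)*(w + 4)*(w - 4)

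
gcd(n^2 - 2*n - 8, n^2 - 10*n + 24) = n - 4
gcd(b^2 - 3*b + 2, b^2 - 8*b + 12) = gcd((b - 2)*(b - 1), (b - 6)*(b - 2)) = b - 2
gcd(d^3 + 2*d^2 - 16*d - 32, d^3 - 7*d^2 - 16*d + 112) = d^2 - 16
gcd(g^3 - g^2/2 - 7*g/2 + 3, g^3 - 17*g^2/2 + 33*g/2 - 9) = g^2 - 5*g/2 + 3/2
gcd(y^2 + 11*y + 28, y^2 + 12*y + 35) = y + 7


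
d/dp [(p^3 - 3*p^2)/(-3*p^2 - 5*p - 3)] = p*(-3*p^3 - 10*p^2 + 6*p + 18)/(9*p^4 + 30*p^3 + 43*p^2 + 30*p + 9)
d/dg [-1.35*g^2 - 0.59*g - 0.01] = -2.7*g - 0.59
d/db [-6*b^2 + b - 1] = 1 - 12*b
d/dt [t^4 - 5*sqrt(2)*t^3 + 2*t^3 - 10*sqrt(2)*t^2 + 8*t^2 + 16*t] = 4*t^3 - 15*sqrt(2)*t^2 + 6*t^2 - 20*sqrt(2)*t + 16*t + 16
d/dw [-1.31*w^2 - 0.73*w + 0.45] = -2.62*w - 0.73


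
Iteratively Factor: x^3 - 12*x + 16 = (x + 4)*(x^2 - 4*x + 4) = (x - 2)*(x + 4)*(x - 2)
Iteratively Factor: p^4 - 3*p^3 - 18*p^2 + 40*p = (p)*(p^3 - 3*p^2 - 18*p + 40) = p*(p - 5)*(p^2 + 2*p - 8) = p*(p - 5)*(p + 4)*(p - 2)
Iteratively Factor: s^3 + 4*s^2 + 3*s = (s)*(s^2 + 4*s + 3) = s*(s + 1)*(s + 3)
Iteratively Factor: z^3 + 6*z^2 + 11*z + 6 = (z + 3)*(z^2 + 3*z + 2) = (z + 1)*(z + 3)*(z + 2)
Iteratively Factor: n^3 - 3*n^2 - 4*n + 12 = (n + 2)*(n^2 - 5*n + 6) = (n - 2)*(n + 2)*(n - 3)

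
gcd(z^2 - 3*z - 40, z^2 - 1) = 1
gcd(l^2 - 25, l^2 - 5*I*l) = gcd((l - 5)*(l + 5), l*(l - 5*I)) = 1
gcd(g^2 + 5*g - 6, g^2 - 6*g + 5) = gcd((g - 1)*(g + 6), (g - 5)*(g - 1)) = g - 1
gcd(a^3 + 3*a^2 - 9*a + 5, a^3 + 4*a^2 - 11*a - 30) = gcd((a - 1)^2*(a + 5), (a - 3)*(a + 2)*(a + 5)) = a + 5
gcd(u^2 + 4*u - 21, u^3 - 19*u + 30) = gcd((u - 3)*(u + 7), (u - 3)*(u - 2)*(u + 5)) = u - 3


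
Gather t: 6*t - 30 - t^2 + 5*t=-t^2 + 11*t - 30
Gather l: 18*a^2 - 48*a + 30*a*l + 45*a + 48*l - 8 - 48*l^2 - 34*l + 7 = 18*a^2 - 3*a - 48*l^2 + l*(30*a + 14) - 1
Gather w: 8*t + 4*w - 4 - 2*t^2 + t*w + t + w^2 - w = -2*t^2 + 9*t + w^2 + w*(t + 3) - 4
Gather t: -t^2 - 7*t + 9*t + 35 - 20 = -t^2 + 2*t + 15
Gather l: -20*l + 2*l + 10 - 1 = 9 - 18*l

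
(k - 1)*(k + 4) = k^2 + 3*k - 4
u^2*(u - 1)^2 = u^4 - 2*u^3 + u^2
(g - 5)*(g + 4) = g^2 - g - 20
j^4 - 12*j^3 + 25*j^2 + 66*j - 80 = (j - 8)*(j - 5)*(j - 1)*(j + 2)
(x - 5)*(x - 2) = x^2 - 7*x + 10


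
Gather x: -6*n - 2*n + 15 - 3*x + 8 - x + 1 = -8*n - 4*x + 24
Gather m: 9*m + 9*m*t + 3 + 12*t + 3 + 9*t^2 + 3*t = m*(9*t + 9) + 9*t^2 + 15*t + 6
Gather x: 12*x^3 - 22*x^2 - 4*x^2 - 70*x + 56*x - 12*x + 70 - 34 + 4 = 12*x^3 - 26*x^2 - 26*x + 40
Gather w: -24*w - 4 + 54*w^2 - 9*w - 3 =54*w^2 - 33*w - 7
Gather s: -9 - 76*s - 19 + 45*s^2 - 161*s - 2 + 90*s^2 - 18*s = 135*s^2 - 255*s - 30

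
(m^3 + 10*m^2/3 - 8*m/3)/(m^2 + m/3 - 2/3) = m*(m + 4)/(m + 1)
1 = 1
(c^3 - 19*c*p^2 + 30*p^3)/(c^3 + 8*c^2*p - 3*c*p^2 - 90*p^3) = (c - 2*p)/(c + 6*p)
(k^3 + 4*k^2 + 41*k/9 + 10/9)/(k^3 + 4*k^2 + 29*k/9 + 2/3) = (3*k^2 + 11*k + 10)/(3*k^2 + 11*k + 6)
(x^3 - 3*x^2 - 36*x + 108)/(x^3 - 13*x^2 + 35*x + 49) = (x^3 - 3*x^2 - 36*x + 108)/(x^3 - 13*x^2 + 35*x + 49)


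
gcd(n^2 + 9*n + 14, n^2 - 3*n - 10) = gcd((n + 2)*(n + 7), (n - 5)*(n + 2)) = n + 2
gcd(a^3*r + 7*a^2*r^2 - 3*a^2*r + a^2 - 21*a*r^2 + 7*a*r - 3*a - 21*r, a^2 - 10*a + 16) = 1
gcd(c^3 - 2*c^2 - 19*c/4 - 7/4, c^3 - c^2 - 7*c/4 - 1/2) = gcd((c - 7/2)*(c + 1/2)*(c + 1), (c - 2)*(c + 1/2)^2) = c + 1/2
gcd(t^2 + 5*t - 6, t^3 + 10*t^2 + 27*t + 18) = t + 6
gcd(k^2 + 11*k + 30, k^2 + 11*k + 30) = k^2 + 11*k + 30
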